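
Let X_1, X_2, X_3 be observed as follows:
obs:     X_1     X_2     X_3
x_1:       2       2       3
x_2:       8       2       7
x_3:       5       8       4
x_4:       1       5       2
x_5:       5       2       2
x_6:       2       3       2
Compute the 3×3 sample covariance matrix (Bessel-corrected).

Step 1 — column means:
  mean(X_1) = (2 + 8 + 5 + 1 + 5 + 2) / 6 = 23/6 = 3.8333
  mean(X_2) = (2 + 2 + 8 + 5 + 2 + 3) / 6 = 22/6 = 3.6667
  mean(X_3) = (3 + 7 + 4 + 2 + 2 + 2) / 6 = 20/6 = 3.3333

Step 2 — sample covariance S[i,j] = (1/(n-1)) · Σ_k (x_{k,i} - mean_i) · (x_{k,j} - mean_j), with n-1 = 5.
  S[X_1,X_1] = ((-1.8333)·(-1.8333) + (4.1667)·(4.1667) + (1.1667)·(1.1667) + (-2.8333)·(-2.8333) + (1.1667)·(1.1667) + (-1.8333)·(-1.8333)) / 5 = 34.8333/5 = 6.9667
  S[X_1,X_2] = ((-1.8333)·(-1.6667) + (4.1667)·(-1.6667) + (1.1667)·(4.3333) + (-2.8333)·(1.3333) + (1.1667)·(-1.6667) + (-1.8333)·(-0.6667)) / 5 = -3.3333/5 = -0.6667
  S[X_1,X_3] = ((-1.8333)·(-0.3333) + (4.1667)·(3.6667) + (1.1667)·(0.6667) + (-2.8333)·(-1.3333) + (1.1667)·(-1.3333) + (-1.8333)·(-1.3333)) / 5 = 21.3333/5 = 4.2667
  S[X_2,X_2] = ((-1.6667)·(-1.6667) + (-1.6667)·(-1.6667) + (4.3333)·(4.3333) + (1.3333)·(1.3333) + (-1.6667)·(-1.6667) + (-0.6667)·(-0.6667)) / 5 = 29.3333/5 = 5.8667
  S[X_2,X_3] = ((-1.6667)·(-0.3333) + (-1.6667)·(3.6667) + (4.3333)·(0.6667) + (1.3333)·(-1.3333) + (-1.6667)·(-1.3333) + (-0.6667)·(-1.3333)) / 5 = -1.3333/5 = -0.2667
  S[X_3,X_3] = ((-0.3333)·(-0.3333) + (3.6667)·(3.6667) + (0.6667)·(0.6667) + (-1.3333)·(-1.3333) + (-1.3333)·(-1.3333) + (-1.3333)·(-1.3333)) / 5 = 19.3333/5 = 3.8667

S is symmetric (S[j,i] = S[i,j]). Assembling:

S = [[6.9667, -0.6667, 4.2667],
 [-0.6667, 5.8667, -0.2667],
 [4.2667, -0.2667, 3.8667]]


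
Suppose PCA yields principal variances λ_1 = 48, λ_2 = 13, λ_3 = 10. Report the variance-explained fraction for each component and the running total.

Step 1 — total variance = trace(Sigma) = Σ λ_i = 48 + 13 + 10 = 71.

Step 2 — fraction explained by component i = λ_i / Σ λ:
  PC1: 48/71 = 0.6761
  PC2: 13/71 = 0.1831
  PC3: 10/71 = 0.1408

Step 3 — cumulative fraction after k components = (λ_1 + ... + λ_k) / Σ λ:
  k = 1: 48/71 = 0.6761
  k = 2: (48 + 13)/71 = 61/71 = 0.8592
  k = 3: (48 + 13 + 10)/71 = 71/71 = 1

Summary (fraction, with percent):

explained: PC1 0.6761 (67.61%), PC2 0.1831 (18.31%), PC3 0.1408 (14.08%);  cumulative: 0.6761, 0.8592, 1


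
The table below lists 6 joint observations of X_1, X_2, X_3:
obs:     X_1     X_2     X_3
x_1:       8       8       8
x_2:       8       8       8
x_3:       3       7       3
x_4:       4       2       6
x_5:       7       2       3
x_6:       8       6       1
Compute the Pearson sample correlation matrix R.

Step 1 — column means:
  mean(X_1) = (8 + 8 + 3 + 4 + 7 + 8) / 6 = 38/6 = 6.3333
  mean(X_2) = (8 + 8 + 7 + 2 + 2 + 6) / 6 = 33/6 = 5.5
  mean(X_3) = (8 + 8 + 3 + 6 + 3 + 1) / 6 = 29/6 = 4.8333

Step 2 — sample variances and covariances s[i,j] = (1/(n-1)) · Σ_k (x_{k,i} - mean_i) · (x_{k,j} - mean_j), with n-1 = 5:
  s[X_1,X_1] = ((1.6667)·(1.6667) + (1.6667)·(1.6667) + (-3.3333)·(-3.3333) + (-2.3333)·(-2.3333) + (0.6667)·(0.6667) + (1.6667)·(1.6667)) / 5 = 25.3333/5 = 5.0667
  s[X_1,X_2] = ((1.6667)·(2.5) + (1.6667)·(2.5) + (-3.3333)·(1.5) + (-2.3333)·(-3.5) + (0.6667)·(-3.5) + (1.6667)·(0.5)) / 5 = 10/5 = 2
  s[X_1,X_3] = ((1.6667)·(3.1667) + (1.6667)·(3.1667) + (-3.3333)·(-1.8333) + (-2.3333)·(1.1667) + (0.6667)·(-1.8333) + (1.6667)·(-3.8333)) / 5 = 6.3333/5 = 1.2667
  s[X_2,X_2] = ((2.5)·(2.5) + (2.5)·(2.5) + (1.5)·(1.5) + (-3.5)·(-3.5) + (-3.5)·(-3.5) + (0.5)·(0.5)) / 5 = 39.5/5 = 7.9
  s[X_2,X_3] = ((2.5)·(3.1667) + (2.5)·(3.1667) + (1.5)·(-1.8333) + (-3.5)·(1.1667) + (-3.5)·(-1.8333) + (0.5)·(-3.8333)) / 5 = 13.5/5 = 2.7
  s[X_3,X_3] = ((3.1667)·(3.1667) + (3.1667)·(3.1667) + (-1.8333)·(-1.8333) + (1.1667)·(1.1667) + (-1.8333)·(-1.8333) + (-3.8333)·(-3.8333)) / 5 = 42.8333/5 = 8.5667
  Sample standard deviations s_i = √(s[i,i]):
  s(X_1) = √(5.0667) = 2.2509
  s(X_2) = √(7.9) = 2.8107
  s(X_3) = √(8.5667) = 2.9269

Step 3 — r_{ij} = s_{ij} / (s_i · s_j):
  r[X_1,X_1] = 1 (diagonal).
  r[X_1,X_2] = 2 / (2.2509 · 2.8107) = 2 / 6.3267 = 0.3161
  r[X_1,X_3] = 1.2667 / (2.2509 · 2.9269) = 1.2667 / 6.5882 = 0.1923
  r[X_2,X_2] = 1 (diagonal).
  r[X_2,X_3] = 2.7 / (2.8107 · 2.9269) = 2.7 / 8.2266 = 0.3282
  r[X_3,X_3] = 1 (diagonal).

R is symmetric with unit diagonal. Assembling:

R = [[1, 0.3161, 0.1923],
 [0.3161, 1, 0.3282],
 [0.1923, 0.3282, 1]]


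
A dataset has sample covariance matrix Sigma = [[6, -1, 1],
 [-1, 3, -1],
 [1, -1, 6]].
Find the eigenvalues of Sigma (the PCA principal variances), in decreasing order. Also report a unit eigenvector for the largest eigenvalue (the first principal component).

Step 1 — characteristic polynomial p(λ) = det(λI - Sigma) = λ³ - tr·λ² + c_1·λ - det, where tr = trace, c_1 = sum of the principal 2×2 minors, det = det(Sigma):
  tr = 6 + 3 + 6 = 15,
  c_1 = (6·3 - (-1)²) + (6·6 - (1)²) + (3·6 - (-1)²) = 17 + 35 + 17 = 69,
  det = 6·(3·6 - (-1)²) - (-1)·((-1)·6 - (-1)·(1)) + (1)·((-1)·(-1) - 3·(1)) = 6·(17) - (-1)·(-5) + (1)·(-2) = 95.
  So p(λ) = λ³ - 15λ² + 69λ - 95.
Step 2 — look for an integer root (rational root theorem: any rational root is an integer divisor of 95). Testing λ = 5:
  p(5) = 125 - 375 + 345 - 95 = 0  ✓
  Dividing out (λ - 5): p(λ) = (λ - 5)(λ² - 10λ + 19).
Step 3 — remaining eigenvalues from the quadratic λ² - 10λ + 19 = 0:
  Δ = 10² - 4·19 = 100 - 76 = 24,  λ = (10 ± √24)/2 = (10 ± 4.899)/2 ≈ 7.4495 or 2.5505.
  Sorted: λ_1 = 7.4495,  λ_2 = 5,  λ_3 = 2.5505  (check: sum = 15 = tr ✓).

Step 4 — unit eigenvector for λ_1 ≈ 7.4495: v spans the null space of (Sigma - λ_1 I), whose rows are
  r_1 = (-1.4495, -1, 1),  r_2 = (-1, -4.4495, -1),  r_3 = (1, -1, -1.4495).
  v is orthogonal to every row, so take v ∝ r_1 × r_2 = ((-1)·(-1) - (1)·(-4.4495), (1)·(-1) - (-1.4495)·(-1), (-1.4495)·(-4.4495) - (-1)·(-1)) ≈ (5.4495, -2.4495, 5.4495).
  Let u = (5.4495, -2.4495, 5.4495).
  ||u|| = √((5.4495)² + (-2.4495)² + (5.4495)²) = √(65.3939) ≈ 8.0866,  v_1 = u/||u|| ≈ (0.6739, -0.3029, 0.6739) (||v_1|| = 1).

λ_1 = 7.4495,  λ_2 = 5,  λ_3 = 2.5505;  v_1 ≈ (0.6739, -0.3029, 0.6739)


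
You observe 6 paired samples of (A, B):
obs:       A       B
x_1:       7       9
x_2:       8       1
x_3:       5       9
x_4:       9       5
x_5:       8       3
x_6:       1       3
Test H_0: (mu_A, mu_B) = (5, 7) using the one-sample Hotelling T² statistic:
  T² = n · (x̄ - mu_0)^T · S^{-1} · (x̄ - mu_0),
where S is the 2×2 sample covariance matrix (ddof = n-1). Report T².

Step 1 — sample mean vector:
  mean(A) = (7 + 8 + 5 + 9 + 8 + 1) / 6 = 38/6 = 6.3333
  mean(B) = (9 + 1 + 9 + 5 + 3 + 3) / 6 = 30/6 = 5
  x̄ = (6.3333, 5),  deviation x̄ - mu_0 = (6.3333, 5) - (5, 7) = (1.3333, -2).

Step 2 — sample covariance matrix, S[i,j] = (1/(n-1)) · Σ_k (x_{k,i} - mean_i) · (x_{k,j} - mean_j), divisor n-1 = 5:
  S[A,A] = ((0.6667)·(0.6667) + (1.6667)·(1.6667) + (-1.3333)·(-1.3333) + (2.6667)·(2.6667) + (1.6667)·(1.6667) + (-5.3333)·(-5.3333)) / 5 = 43.3333/5 = 8.6667
  S[A,B] = ((0.6667)·(4) + (1.6667)·(-4) + (-1.3333)·(4) + (2.6667)·(0) + (1.6667)·(-2) + (-5.3333)·(-2)) / 5 = -2/5 = -0.4
  S[B,B] = ((4)·(4) + (-4)·(-4) + (4)·(4) + (0)·(0) + (-2)·(-2) + (-2)·(-2)) / 5 = 56/5 = 11.2
  S = [[8.6667, -0.4],
 [-0.4, 11.2]].

Step 3 — invert S. det(S) = 8.6667·11.2 - (-0.4)² = 96.9067.
  S^{-1} = (1/det) · [[d, -b], [-b, a]] = [[0.1156, 0.0041],
 [0.0041, 0.0894]].

Step 4 — quadratic form (x̄ - mu_0)^T · S^{-1} · (x̄ - mu_0):
  S^{-1} · (x̄ - mu_0) = (0.1458, -0.1734),
  (x̄ - mu_0)^T · [...] = (1.3333)·(0.1458) + (-2)·(-0.1734) = 0.5412.

Step 5 — scale by n: T² = 6 · 0.5412 = 3.2471.

T² ≈ 3.2471


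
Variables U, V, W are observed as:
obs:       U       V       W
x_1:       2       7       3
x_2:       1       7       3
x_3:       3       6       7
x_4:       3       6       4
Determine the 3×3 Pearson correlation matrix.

Step 1 — column means:
  mean(U) = (2 + 1 + 3 + 3) / 4 = 9/4 = 2.25
  mean(V) = (7 + 7 + 6 + 6) / 4 = 26/4 = 6.5
  mean(W) = (3 + 3 + 7 + 4) / 4 = 17/4 = 4.25

Step 2 — sample variances and covariances s[i,j] = (1/(n-1)) · Σ_k (x_{k,i} - mean_i) · (x_{k,j} - mean_j), with n-1 = 3:
  s[U,U] = ((-0.25)·(-0.25) + (-1.25)·(-1.25) + (0.75)·(0.75) + (0.75)·(0.75)) / 3 = 2.75/3 = 0.9167
  s[U,V] = ((-0.25)·(0.5) + (-1.25)·(0.5) + (0.75)·(-0.5) + (0.75)·(-0.5)) / 3 = -1.5/3 = -0.5
  s[U,W] = ((-0.25)·(-1.25) + (-1.25)·(-1.25) + (0.75)·(2.75) + (0.75)·(-0.25)) / 3 = 3.75/3 = 1.25
  s[V,V] = ((0.5)·(0.5) + (0.5)·(0.5) + (-0.5)·(-0.5) + (-0.5)·(-0.5)) / 3 = 1/3 = 0.3333
  s[V,W] = ((0.5)·(-1.25) + (0.5)·(-1.25) + (-0.5)·(2.75) + (-0.5)·(-0.25)) / 3 = -2.5/3 = -0.8333
  s[W,W] = ((-1.25)·(-1.25) + (-1.25)·(-1.25) + (2.75)·(2.75) + (-0.25)·(-0.25)) / 3 = 10.75/3 = 3.5833
  Sample standard deviations s_i = √(s[i,i]):
  s(U) = √(0.9167) = 0.9574
  s(V) = √(0.3333) = 0.5774
  s(W) = √(3.5833) = 1.893

Step 3 — r_{ij} = s_{ij} / (s_i · s_j):
  r[U,U] = 1 (diagonal).
  r[U,V] = -0.5 / (0.9574 · 0.5774) = -0.5 / 0.5528 = -0.9045
  r[U,W] = 1.25 / (0.9574 · 1.893) = 1.25 / 1.8124 = 0.6897
  r[V,V] = 1 (diagonal).
  r[V,W] = -0.8333 / (0.5774 · 1.893) = -0.8333 / 1.0929 = -0.7625
  r[W,W] = 1 (diagonal).

R is symmetric with unit diagonal. Assembling:

R = [[1, -0.9045, 0.6897],
 [-0.9045, 1, -0.7625],
 [0.6897, -0.7625, 1]]


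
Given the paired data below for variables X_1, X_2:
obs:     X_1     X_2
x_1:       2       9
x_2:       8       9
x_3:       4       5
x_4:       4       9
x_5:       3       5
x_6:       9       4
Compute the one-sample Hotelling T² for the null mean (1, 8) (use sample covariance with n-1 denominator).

Step 1 — sample mean vector:
  mean(X_1) = (2 + 8 + 4 + 4 + 3 + 9) / 6 = 30/6 = 5
  mean(X_2) = (9 + 9 + 5 + 9 + 5 + 4) / 6 = 41/6 = 6.8333
  x̄ = (5, 6.8333),  deviation x̄ - mu_0 = (5, 6.8333) - (1, 8) = (4, -1.1667).

Step 2 — sample covariance matrix, S[i,j] = (1/(n-1)) · Σ_k (x_{k,i} - mean_i) · (x_{k,j} - mean_j), divisor n-1 = 5:
  S[X_1,X_1] = ((-3)·(-3) + (3)·(3) + (-1)·(-1) + (-1)·(-1) + (-2)·(-2) + (4)·(4)) / 5 = 40/5 = 8
  S[X_1,X_2] = ((-3)·(2.1667) + (3)·(2.1667) + (-1)·(-1.8333) + (-1)·(2.1667) + (-2)·(-1.8333) + (4)·(-2.8333)) / 5 = -8/5 = -1.6
  S[X_2,X_2] = ((2.1667)·(2.1667) + (2.1667)·(2.1667) + (-1.8333)·(-1.8333) + (2.1667)·(2.1667) + (-1.8333)·(-1.8333) + (-2.8333)·(-2.8333)) / 5 = 28.8333/5 = 5.7667
  S = [[8, -1.6],
 [-1.6, 5.7667]].

Step 3 — invert S. det(S) = 8·5.7667 - (-1.6)² = 43.5733.
  S^{-1} = (1/det) · [[d, -b], [-b, a]] = [[0.1323, 0.0367],
 [0.0367, 0.1836]].

Step 4 — quadratic form (x̄ - mu_0)^T · S^{-1} · (x̄ - mu_0):
  S^{-1} · (x̄ - mu_0) = (0.4865, -0.0673),
  (x̄ - mu_0)^T · [...] = (4)·(0.4865) + (-1.1667)·(-0.0673) = 2.0247.

Step 5 — scale by n: T² = 6 · 2.0247 = 12.1481.

T² ≈ 12.1481


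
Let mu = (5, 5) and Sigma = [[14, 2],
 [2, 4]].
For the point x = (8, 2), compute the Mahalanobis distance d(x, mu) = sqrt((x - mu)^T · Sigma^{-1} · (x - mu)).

Step 1 — centre the observation: (x - mu) = (3, -3).

Step 2 — invert Sigma. det(Sigma) = 14·4 - (2)² = 52.
  Sigma^{-1} = (1/det) · [[d, -b], [-b, a]] = [[0.0769, -0.0385],
 [-0.0385, 0.2692]].

Step 3 — form the quadratic (x - mu)^T · Sigma^{-1} · (x - mu):
  Sigma^{-1} · (x - mu) = (0.3462, -0.9231).
  (x - mu)^T · [Sigma^{-1} · (x - mu)] = (3)·(0.3462) + (-3)·(-0.9231) = 3.8077.

Step 4 — take square root: d = √(3.8077) ≈ 1.9513.

d(x, mu) = √(3.8077) ≈ 1.9513


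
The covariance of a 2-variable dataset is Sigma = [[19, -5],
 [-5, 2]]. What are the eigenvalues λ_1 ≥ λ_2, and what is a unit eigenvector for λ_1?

Step 1 — characteristic polynomial of 2×2 Sigma:
  det(Sigma - λI) = λ² - trace · λ + det = 0.
  trace = 19 + 2 = 21, det = 19·2 - (-5)² = 13.
Step 2 — discriminant:
  Δ = trace² - 4·det = 441 - 52 = 389.
Step 3 — eigenvalues:
  λ = (trace ± √Δ)/2 = (21 ± 19.7231)/2,
  λ_1 = 20.3615,  λ_2 = 0.6385.

Step 4 — unit eigenvector for λ_1: solve (Sigma - λ_1 I)v = 0. First row:
  (19 - 20.3615)·v_x + (-5)·v_y = 0, i.e. (-1.3615)·v_x + (-5)·v_y = 0,
  so v ∝ (b, λ_1 - a) = (-5, 1.3615); multiply by -1 so the first entry is positive: u = (5, -1.3615).
  ||u|| = √((5)² + (-1.3615)²) = √(26.8538) ≈ 5.1821,
  v_1 = u/||u|| ≈ (0.9649, -0.2627) (||v_1|| = 1).

λ_1 = 20.3615,  λ_2 = 0.6385;  v_1 ≈ (0.9649, -0.2627)


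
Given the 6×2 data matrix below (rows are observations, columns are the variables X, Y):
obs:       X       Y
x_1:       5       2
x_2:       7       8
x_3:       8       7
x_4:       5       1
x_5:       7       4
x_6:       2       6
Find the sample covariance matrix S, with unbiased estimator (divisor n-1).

Step 1 — column means:
  mean(X) = (5 + 7 + 8 + 5 + 7 + 2) / 6 = 34/6 = 5.6667
  mean(Y) = (2 + 8 + 7 + 1 + 4 + 6) / 6 = 28/6 = 4.6667

Step 2 — sample covariance S[i,j] = (1/(n-1)) · Σ_k (x_{k,i} - mean_i) · (x_{k,j} - mean_j), with n-1 = 5.
  S[X,X] = ((-0.6667)·(-0.6667) + (1.3333)·(1.3333) + (2.3333)·(2.3333) + (-0.6667)·(-0.6667) + (1.3333)·(1.3333) + (-3.6667)·(-3.6667)) / 5 = 23.3333/5 = 4.6667
  S[X,Y] = ((-0.6667)·(-2.6667) + (1.3333)·(3.3333) + (2.3333)·(2.3333) + (-0.6667)·(-3.6667) + (1.3333)·(-0.6667) + (-3.6667)·(1.3333)) / 5 = 8.3333/5 = 1.6667
  S[Y,Y] = ((-2.6667)·(-2.6667) + (3.3333)·(3.3333) + (2.3333)·(2.3333) + (-3.6667)·(-3.6667) + (-0.6667)·(-0.6667) + (1.3333)·(1.3333)) / 5 = 39.3333/5 = 7.8667

S is symmetric (S[j,i] = S[i,j]). Assembling:

S = [[4.6667, 1.6667],
 [1.6667, 7.8667]]


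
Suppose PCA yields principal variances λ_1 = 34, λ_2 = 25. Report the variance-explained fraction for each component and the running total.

Step 1 — total variance = trace(Sigma) = Σ λ_i = 34 + 25 = 59.

Step 2 — fraction explained by component i = λ_i / Σ λ:
  PC1: 34/59 = 0.5763
  PC2: 25/59 = 0.4237

Step 3 — cumulative fraction after k components = (λ_1 + ... + λ_k) / Σ λ:
  k = 1: 34/59 = 0.5763
  k = 2: (34 + 25)/59 = 59/59 = 1

Summary (fraction, with percent):

explained: PC1 0.5763 (57.63%), PC2 0.4237 (42.37%);  cumulative: 0.5763, 1


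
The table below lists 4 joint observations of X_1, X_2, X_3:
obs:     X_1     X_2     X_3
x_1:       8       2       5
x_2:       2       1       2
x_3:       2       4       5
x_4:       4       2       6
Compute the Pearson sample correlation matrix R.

Step 1 — column means:
  mean(X_1) = (8 + 2 + 2 + 4) / 4 = 16/4 = 4
  mean(X_2) = (2 + 1 + 4 + 2) / 4 = 9/4 = 2.25
  mean(X_3) = (5 + 2 + 5 + 6) / 4 = 18/4 = 4.5

Step 2 — sample variances and covariances s[i,j] = (1/(n-1)) · Σ_k (x_{k,i} - mean_i) · (x_{k,j} - mean_j), with n-1 = 3:
  s[X_1,X_1] = ((4)·(4) + (-2)·(-2) + (-2)·(-2) + (0)·(0)) / 3 = 24/3 = 8
  s[X_1,X_2] = ((4)·(-0.25) + (-2)·(-1.25) + (-2)·(1.75) + (0)·(-0.25)) / 3 = -2/3 = -0.6667
  s[X_1,X_3] = ((4)·(0.5) + (-2)·(-2.5) + (-2)·(0.5) + (0)·(1.5)) / 3 = 6/3 = 2
  s[X_2,X_2] = ((-0.25)·(-0.25) + (-1.25)·(-1.25) + (1.75)·(1.75) + (-0.25)·(-0.25)) / 3 = 4.75/3 = 1.5833
  s[X_2,X_3] = ((-0.25)·(0.5) + (-1.25)·(-2.5) + (1.75)·(0.5) + (-0.25)·(1.5)) / 3 = 3.5/3 = 1.1667
  s[X_3,X_3] = ((0.5)·(0.5) + (-2.5)·(-2.5) + (0.5)·(0.5) + (1.5)·(1.5)) / 3 = 9/3 = 3
  Sample standard deviations s_i = √(s[i,i]):
  s(X_1) = √(8) = 2.8284
  s(X_2) = √(1.5833) = 1.2583
  s(X_3) = √(3) = 1.7321

Step 3 — r_{ij} = s_{ij} / (s_i · s_j):
  r[X_1,X_1] = 1 (diagonal).
  r[X_1,X_2] = -0.6667 / (2.8284 · 1.2583) = -0.6667 / 3.559 = -0.1873
  r[X_1,X_3] = 2 / (2.8284 · 1.7321) = 2 / 4.899 = 0.4082
  r[X_2,X_2] = 1 (diagonal).
  r[X_2,X_3] = 1.1667 / (1.2583 · 1.7321) = 1.1667 / 2.1794 = 0.5353
  r[X_3,X_3] = 1 (diagonal).

R is symmetric with unit diagonal. Assembling:

R = [[1, -0.1873, 0.4082],
 [-0.1873, 1, 0.5353],
 [0.4082, 0.5353, 1]]


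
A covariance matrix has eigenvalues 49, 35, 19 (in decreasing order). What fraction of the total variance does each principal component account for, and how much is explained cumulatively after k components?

Step 1 — total variance = trace(Sigma) = Σ λ_i = 49 + 35 + 19 = 103.

Step 2 — fraction explained by component i = λ_i / Σ λ:
  PC1: 49/103 = 0.4757
  PC2: 35/103 = 0.3398
  PC3: 19/103 = 0.1845

Step 3 — cumulative fraction after k components = (λ_1 + ... + λ_k) / Σ λ:
  k = 1: 49/103 = 0.4757
  k = 2: (49 + 35)/103 = 84/103 = 0.8155
  k = 3: (49 + 35 + 19)/103 = 103/103 = 1

Summary (fraction, with percent):

explained: PC1 0.4757 (47.57%), PC2 0.3398 (33.98%), PC3 0.1845 (18.45%);  cumulative: 0.4757, 0.8155, 1


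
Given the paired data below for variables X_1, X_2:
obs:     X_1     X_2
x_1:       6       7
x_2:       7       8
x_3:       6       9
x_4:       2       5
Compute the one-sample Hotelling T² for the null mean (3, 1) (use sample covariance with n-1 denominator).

Step 1 — sample mean vector:
  mean(X_1) = (6 + 7 + 6 + 2) / 4 = 21/4 = 5.25
  mean(X_2) = (7 + 8 + 9 + 5) / 4 = 29/4 = 7.25
  x̄ = (5.25, 7.25),  deviation x̄ - mu_0 = (5.25, 7.25) - (3, 1) = (2.25, 6.25).

Step 2 — sample covariance matrix, S[i,j] = (1/(n-1)) · Σ_k (x_{k,i} - mean_i) · (x_{k,j} - mean_j), divisor n-1 = 3:
  S[X_1,X_1] = ((0.75)·(0.75) + (1.75)·(1.75) + (0.75)·(0.75) + (-3.25)·(-3.25)) / 3 = 14.75/3 = 4.9167
  S[X_1,X_2] = ((0.75)·(-0.25) + (1.75)·(0.75) + (0.75)·(1.75) + (-3.25)·(-2.25)) / 3 = 9.75/3 = 3.25
  S[X_2,X_2] = ((-0.25)·(-0.25) + (0.75)·(0.75) + (1.75)·(1.75) + (-2.25)·(-2.25)) / 3 = 8.75/3 = 2.9167
  S = [[4.9167, 3.25],
 [3.25, 2.9167]].

Step 3 — invert S. det(S) = 4.9167·2.9167 - (3.25)² = 3.7778.
  S^{-1} = (1/det) · [[d, -b], [-b, a]] = [[0.7721, -0.8603],
 [-0.8603, 1.3015]].

Step 4 — quadratic form (x̄ - mu_0)^T · S^{-1} · (x̄ - mu_0):
  S^{-1} · (x̄ - mu_0) = (-3.6397, 6.1985),
  (x̄ - mu_0)^T · [...] = (2.25)·(-3.6397) + (6.25)·(6.1985) = 30.5515.

Step 5 — scale by n: T² = 4 · 30.5515 = 122.2059.

T² ≈ 122.2059


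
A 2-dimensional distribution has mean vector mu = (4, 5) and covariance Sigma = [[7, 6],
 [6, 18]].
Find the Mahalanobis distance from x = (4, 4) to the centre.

Step 1 — centre the observation: (x - mu) = (0, -1).

Step 2 — invert Sigma. det(Sigma) = 7·18 - (6)² = 90.
  Sigma^{-1} = (1/det) · [[d, -b], [-b, a]] = [[0.2, -0.0667],
 [-0.0667, 0.0778]].

Step 3 — form the quadratic (x - mu)^T · Sigma^{-1} · (x - mu):
  Sigma^{-1} · (x - mu) = (0.0667, -0.0778).
  (x - mu)^T · [Sigma^{-1} · (x - mu)] = (0)·(0.0667) + (-1)·(-0.0778) = 0.0778.

Step 4 — take square root: d = √(0.0778) ≈ 0.2789.

d(x, mu) = √(0.0778) ≈ 0.2789


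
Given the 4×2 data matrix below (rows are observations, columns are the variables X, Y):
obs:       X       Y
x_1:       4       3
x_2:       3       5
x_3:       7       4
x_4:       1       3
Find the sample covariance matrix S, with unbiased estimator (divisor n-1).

Step 1 — column means:
  mean(X) = (4 + 3 + 7 + 1) / 4 = 15/4 = 3.75
  mean(Y) = (3 + 5 + 4 + 3) / 4 = 15/4 = 3.75

Step 2 — sample covariance S[i,j] = (1/(n-1)) · Σ_k (x_{k,i} - mean_i) · (x_{k,j} - mean_j), with n-1 = 3.
  S[X,X] = ((0.25)·(0.25) + (-0.75)·(-0.75) + (3.25)·(3.25) + (-2.75)·(-2.75)) / 3 = 18.75/3 = 6.25
  S[X,Y] = ((0.25)·(-0.75) + (-0.75)·(1.25) + (3.25)·(0.25) + (-2.75)·(-0.75)) / 3 = 1.75/3 = 0.5833
  S[Y,Y] = ((-0.75)·(-0.75) + (1.25)·(1.25) + (0.25)·(0.25) + (-0.75)·(-0.75)) / 3 = 2.75/3 = 0.9167

S is symmetric (S[j,i] = S[i,j]). Assembling:

S = [[6.25, 0.5833],
 [0.5833, 0.9167]]


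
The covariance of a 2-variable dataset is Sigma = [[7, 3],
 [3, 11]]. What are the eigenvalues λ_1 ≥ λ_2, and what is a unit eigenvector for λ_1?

Step 1 — characteristic polynomial of 2×2 Sigma:
  det(Sigma - λI) = λ² - trace · λ + det = 0.
  trace = 7 + 11 = 18, det = 7·11 - (3)² = 68.
Step 2 — discriminant:
  Δ = trace² - 4·det = 324 - 272 = 52.
Step 3 — eigenvalues:
  λ = (trace ± √Δ)/2 = (18 ± 7.2111)/2,
  λ_1 = 12.6056,  λ_2 = 5.3944.

Step 4 — unit eigenvector for λ_1: solve (Sigma - λ_1 I)v = 0. First row:
  (7 - 12.6056)·v_x + (3)·v_y = 0, i.e. (-5.6056)·v_x + (3)·v_y = 0,
  so v ∝ (b, λ_1 - a) = (3, 5.6056) = u.
  ||u|| = √((3)² + (5.6056)²) = √(40.4222) ≈ 6.3578,
  v_1 = u/||u|| ≈ (0.4719, 0.8817) (||v_1|| = 1).

λ_1 = 12.6056,  λ_2 = 5.3944;  v_1 ≈ (0.4719, 0.8817)


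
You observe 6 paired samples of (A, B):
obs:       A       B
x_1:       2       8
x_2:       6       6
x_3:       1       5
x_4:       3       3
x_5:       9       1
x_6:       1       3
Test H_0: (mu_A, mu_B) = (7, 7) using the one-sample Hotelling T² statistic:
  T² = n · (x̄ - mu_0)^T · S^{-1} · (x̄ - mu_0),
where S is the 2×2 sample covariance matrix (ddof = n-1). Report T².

Step 1 — sample mean vector:
  mean(A) = (2 + 6 + 1 + 3 + 9 + 1) / 6 = 22/6 = 3.6667
  mean(B) = (8 + 6 + 5 + 3 + 1 + 3) / 6 = 26/6 = 4.3333
  x̄ = (3.6667, 4.3333),  deviation x̄ - mu_0 = (3.6667, 4.3333) - (7, 7) = (-3.3333, -2.6667).

Step 2 — sample covariance matrix, S[i,j] = (1/(n-1)) · Σ_k (x_{k,i} - mean_i) · (x_{k,j} - mean_j), divisor n-1 = 5:
  S[A,A] = ((-1.6667)·(-1.6667) + (2.3333)·(2.3333) + (-2.6667)·(-2.6667) + (-0.6667)·(-0.6667) + (5.3333)·(5.3333) + (-2.6667)·(-2.6667)) / 5 = 51.3333/5 = 10.2667
  S[A,B] = ((-1.6667)·(3.6667) + (2.3333)·(1.6667) + (-2.6667)·(0.6667) + (-0.6667)·(-1.3333) + (5.3333)·(-3.3333) + (-2.6667)·(-1.3333)) / 5 = -17.3333/5 = -3.4667
  S[B,B] = ((3.6667)·(3.6667) + (1.6667)·(1.6667) + (0.6667)·(0.6667) + (-1.3333)·(-1.3333) + (-3.3333)·(-3.3333) + (-1.3333)·(-1.3333)) / 5 = 31.3333/5 = 6.2667
  S = [[10.2667, -3.4667],
 [-3.4667, 6.2667]].

Step 3 — invert S. det(S) = 10.2667·6.2667 - (-3.4667)² = 52.32.
  S^{-1} = (1/det) · [[d, -b], [-b, a]] = [[0.1198, 0.0663],
 [0.0663, 0.1962]].

Step 4 — quadratic form (x̄ - mu_0)^T · S^{-1} · (x̄ - mu_0):
  S^{-1} · (x̄ - mu_0) = (-0.5759, -0.7441),
  (x̄ - mu_0)^T · [...] = (-3.3333)·(-0.5759) + (-2.6667)·(-0.7441) = 3.9042.

Step 5 — scale by n: T² = 6 · 3.9042 = 23.4251.

T² ≈ 23.4251


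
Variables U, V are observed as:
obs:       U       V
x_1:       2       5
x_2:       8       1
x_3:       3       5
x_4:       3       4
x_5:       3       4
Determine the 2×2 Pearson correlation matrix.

Step 1 — column means:
  mean(U) = (2 + 8 + 3 + 3 + 3) / 5 = 19/5 = 3.8
  mean(V) = (5 + 1 + 5 + 4 + 4) / 5 = 19/5 = 3.8

Step 2 — sample variances and covariances s[i,j] = (1/(n-1)) · Σ_k (x_{k,i} - mean_i) · (x_{k,j} - mean_j), with n-1 = 4:
  s[U,U] = ((-1.8)·(-1.8) + (4.2)·(4.2) + (-0.8)·(-0.8) + (-0.8)·(-0.8) + (-0.8)·(-0.8)) / 4 = 22.8/4 = 5.7
  s[U,V] = ((-1.8)·(1.2) + (4.2)·(-2.8) + (-0.8)·(1.2) + (-0.8)·(0.2) + (-0.8)·(0.2)) / 4 = -15.2/4 = -3.8
  s[V,V] = ((1.2)·(1.2) + (-2.8)·(-2.8) + (1.2)·(1.2) + (0.2)·(0.2) + (0.2)·(0.2)) / 4 = 10.8/4 = 2.7
  Sample standard deviations s_i = √(s[i,i]):
  s(U) = √(5.7) = 2.3875
  s(V) = √(2.7) = 1.6432

Step 3 — r_{ij} = s_{ij} / (s_i · s_j):
  r[U,U] = 1 (diagonal).
  r[U,V] = -3.8 / (2.3875 · 1.6432) = -3.8 / 3.923 = -0.9686
  r[V,V] = 1 (diagonal).

R is symmetric with unit diagonal. Assembling:

R = [[1, -0.9686],
 [-0.9686, 1]]


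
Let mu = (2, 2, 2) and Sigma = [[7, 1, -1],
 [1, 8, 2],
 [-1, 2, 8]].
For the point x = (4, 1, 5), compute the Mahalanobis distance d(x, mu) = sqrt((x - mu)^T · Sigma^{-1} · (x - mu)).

Step 1 — centre the observation: (x - mu) = (2, -1, 3).

Step 2 — invert Sigma (cofactor / det for 3×3, or solve directly):
  Sigma^{-1} = [[0.15, -0.025, 0.025],
 [-0.025, 0.1375, -0.0375],
 [0.025, -0.0375, 0.1375]].

Step 3 — form the quadratic (x - mu)^T · Sigma^{-1} · (x - mu):
  Sigma^{-1} · (x - mu) = (0.4, -0.3, 0.5).
  (x - mu)^T · [Sigma^{-1} · (x - mu)] = (2)·(0.4) + (-1)·(-0.3) + (3)·(0.5) = 2.6.

Step 4 — take square root: d = √(2.6) ≈ 1.6125.

d(x, mu) = √(2.6) ≈ 1.6125


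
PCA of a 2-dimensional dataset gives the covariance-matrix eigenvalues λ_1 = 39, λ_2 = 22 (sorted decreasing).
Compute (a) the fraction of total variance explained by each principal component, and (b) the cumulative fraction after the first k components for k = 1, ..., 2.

Step 1 — total variance = trace(Sigma) = Σ λ_i = 39 + 22 = 61.

Step 2 — fraction explained by component i = λ_i / Σ λ:
  PC1: 39/61 = 0.6393
  PC2: 22/61 = 0.3607

Step 3 — cumulative fraction after k components = (λ_1 + ... + λ_k) / Σ λ:
  k = 1: 39/61 = 0.6393
  k = 2: (39 + 22)/61 = 61/61 = 1

Summary (fraction, with percent):

explained: PC1 0.6393 (63.93%), PC2 0.3607 (36.07%);  cumulative: 0.6393, 1


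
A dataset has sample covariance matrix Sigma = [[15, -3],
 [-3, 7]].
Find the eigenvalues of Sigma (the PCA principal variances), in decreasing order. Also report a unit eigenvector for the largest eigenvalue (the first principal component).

Step 1 — characteristic polynomial of 2×2 Sigma:
  det(Sigma - λI) = λ² - trace · λ + det = 0.
  trace = 15 + 7 = 22, det = 15·7 - (-3)² = 96.
Step 2 — discriminant:
  Δ = trace² - 4·det = 484 - 384 = 100.
Step 3 — eigenvalues:
  λ = (trace ± √Δ)/2 = (22 ± 10)/2,
  λ_1 = 16,  λ_2 = 6.

Step 4 — unit eigenvector for λ_1: solve (Sigma - λ_1 I)v = 0. First row:
  (15 - 16)·v_x + (-3)·v_y = 0, i.e. (-1)·v_x + (-3)·v_y = 0,
  so v ∝ (b, λ_1 - a) = (-3, 1); multiply by -1 so the first entry is positive: u = (3, -1).
  ||u|| = √((3)² + (-1)²) = √(10) ≈ 3.1623,
  v_1 = u/||u|| ≈ (0.9487, -0.3162) (||v_1|| = 1).

λ_1 = 16,  λ_2 = 6;  v_1 ≈ (0.9487, -0.3162)


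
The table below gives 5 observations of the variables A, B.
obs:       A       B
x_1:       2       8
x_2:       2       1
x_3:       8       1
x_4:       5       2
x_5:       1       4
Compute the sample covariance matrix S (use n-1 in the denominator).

Step 1 — column means:
  mean(A) = (2 + 2 + 8 + 5 + 1) / 5 = 18/5 = 3.6
  mean(B) = (8 + 1 + 1 + 2 + 4) / 5 = 16/5 = 3.2

Step 2 — sample covariance S[i,j] = (1/(n-1)) · Σ_k (x_{k,i} - mean_i) · (x_{k,j} - mean_j), with n-1 = 4.
  S[A,A] = ((-1.6)·(-1.6) + (-1.6)·(-1.6) + (4.4)·(4.4) + (1.4)·(1.4) + (-2.6)·(-2.6)) / 4 = 33.2/4 = 8.3
  S[A,B] = ((-1.6)·(4.8) + (-1.6)·(-2.2) + (4.4)·(-2.2) + (1.4)·(-1.2) + (-2.6)·(0.8)) / 4 = -17.6/4 = -4.4
  S[B,B] = ((4.8)·(4.8) + (-2.2)·(-2.2) + (-2.2)·(-2.2) + (-1.2)·(-1.2) + (0.8)·(0.8)) / 4 = 34.8/4 = 8.7

S is symmetric (S[j,i] = S[i,j]). Assembling:

S = [[8.3, -4.4],
 [-4.4, 8.7]]


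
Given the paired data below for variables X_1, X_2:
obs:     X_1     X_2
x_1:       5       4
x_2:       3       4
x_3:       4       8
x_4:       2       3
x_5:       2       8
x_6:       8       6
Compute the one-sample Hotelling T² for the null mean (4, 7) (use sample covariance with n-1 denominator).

Step 1 — sample mean vector:
  mean(X_1) = (5 + 3 + 4 + 2 + 2 + 8) / 6 = 24/6 = 4
  mean(X_2) = (4 + 4 + 8 + 3 + 8 + 6) / 6 = 33/6 = 5.5
  x̄ = (4, 5.5),  deviation x̄ - mu_0 = (4, 5.5) - (4, 7) = (0, -1.5).

Step 2 — sample covariance matrix, S[i,j] = (1/(n-1)) · Σ_k (x_{k,i} - mean_i) · (x_{k,j} - mean_j), divisor n-1 = 5:
  S[X_1,X_1] = ((1)·(1) + (-1)·(-1) + (0)·(0) + (-2)·(-2) + (-2)·(-2) + (4)·(4)) / 5 = 26/5 = 5.2
  S[X_1,X_2] = ((1)·(-1.5) + (-1)·(-1.5) + (0)·(2.5) + (-2)·(-2.5) + (-2)·(2.5) + (4)·(0.5)) / 5 = 2/5 = 0.4
  S[X_2,X_2] = ((-1.5)·(-1.5) + (-1.5)·(-1.5) + (2.5)·(2.5) + (-2.5)·(-2.5) + (2.5)·(2.5) + (0.5)·(0.5)) / 5 = 23.5/5 = 4.7
  S = [[5.2, 0.4],
 [0.4, 4.7]].

Step 3 — invert S. det(S) = 5.2·4.7 - (0.4)² = 24.28.
  S^{-1} = (1/det) · [[d, -b], [-b, a]] = [[0.1936, -0.0165],
 [-0.0165, 0.2142]].

Step 4 — quadratic form (x̄ - mu_0)^T · S^{-1} · (x̄ - mu_0):
  S^{-1} · (x̄ - mu_0) = (0.0247, -0.3213),
  (x̄ - mu_0)^T · [...] = (0)·(0.0247) + (-1.5)·(-0.3213) = 0.4819.

Step 5 — scale by n: T² = 6 · 0.4819 = 2.8913.

T² ≈ 2.8913


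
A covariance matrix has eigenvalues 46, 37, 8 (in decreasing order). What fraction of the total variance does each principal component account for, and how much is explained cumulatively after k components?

Step 1 — total variance = trace(Sigma) = Σ λ_i = 46 + 37 + 8 = 91.

Step 2 — fraction explained by component i = λ_i / Σ λ:
  PC1: 46/91 = 0.5055
  PC2: 37/91 = 0.4066
  PC3: 8/91 = 0.0879

Step 3 — cumulative fraction after k components = (λ_1 + ... + λ_k) / Σ λ:
  k = 1: 46/91 = 0.5055
  k = 2: (46 + 37)/91 = 83/91 = 0.9121
  k = 3: (46 + 37 + 8)/91 = 91/91 = 1

Summary (fraction, with percent):

explained: PC1 0.5055 (50.55%), PC2 0.4066 (40.66%), PC3 0.0879 (8.79%);  cumulative: 0.5055, 0.9121, 1


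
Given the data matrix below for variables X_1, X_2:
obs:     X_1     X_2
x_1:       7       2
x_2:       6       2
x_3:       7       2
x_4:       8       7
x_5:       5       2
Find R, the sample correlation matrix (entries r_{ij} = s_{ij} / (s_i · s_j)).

Step 1 — column means:
  mean(X_1) = (7 + 6 + 7 + 8 + 5) / 5 = 33/5 = 6.6
  mean(X_2) = (2 + 2 + 2 + 7 + 2) / 5 = 15/5 = 3

Step 2 — sample variances and covariances s[i,j] = (1/(n-1)) · Σ_k (x_{k,i} - mean_i) · (x_{k,j} - mean_j), with n-1 = 4:
  s[X_1,X_1] = ((0.4)·(0.4) + (-0.6)·(-0.6) + (0.4)·(0.4) + (1.4)·(1.4) + (-1.6)·(-1.6)) / 4 = 5.2/4 = 1.3
  s[X_1,X_2] = ((0.4)·(-1) + (-0.6)·(-1) + (0.4)·(-1) + (1.4)·(4) + (-1.6)·(-1)) / 4 = 7/4 = 1.75
  s[X_2,X_2] = ((-1)·(-1) + (-1)·(-1) + (-1)·(-1) + (4)·(4) + (-1)·(-1)) / 4 = 20/4 = 5
  Sample standard deviations s_i = √(s[i,i]):
  s(X_1) = √(1.3) = 1.1402
  s(X_2) = √(5) = 2.2361

Step 3 — r_{ij} = s_{ij} / (s_i · s_j):
  r[X_1,X_1] = 1 (diagonal).
  r[X_1,X_2] = 1.75 / (1.1402 · 2.2361) = 1.75 / 2.5495 = 0.6864
  r[X_2,X_2] = 1 (diagonal).

R is symmetric with unit diagonal. Assembling:

R = [[1, 0.6864],
 [0.6864, 1]]


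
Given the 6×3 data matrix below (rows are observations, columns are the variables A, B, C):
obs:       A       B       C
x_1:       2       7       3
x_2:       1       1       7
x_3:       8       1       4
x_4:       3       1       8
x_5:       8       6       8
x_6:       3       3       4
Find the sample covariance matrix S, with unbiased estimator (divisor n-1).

Step 1 — column means:
  mean(A) = (2 + 1 + 8 + 3 + 8 + 3) / 6 = 25/6 = 4.1667
  mean(B) = (7 + 1 + 1 + 1 + 6 + 3) / 6 = 19/6 = 3.1667
  mean(C) = (3 + 7 + 4 + 8 + 8 + 4) / 6 = 34/6 = 5.6667

Step 2 — sample covariance S[i,j] = (1/(n-1)) · Σ_k (x_{k,i} - mean_i) · (x_{k,j} - mean_j), with n-1 = 5.
  S[A,A] = ((-2.1667)·(-2.1667) + (-3.1667)·(-3.1667) + (3.8333)·(3.8333) + (-1.1667)·(-1.1667) + (3.8333)·(3.8333) + (-1.1667)·(-1.1667)) / 5 = 46.8333/5 = 9.3667
  S[A,B] = ((-2.1667)·(3.8333) + (-3.1667)·(-2.1667) + (3.8333)·(-2.1667) + (-1.1667)·(-2.1667) + (3.8333)·(2.8333) + (-1.1667)·(-0.1667)) / 5 = 3.8333/5 = 0.7667
  S[A,C] = ((-2.1667)·(-2.6667) + (-3.1667)·(1.3333) + (3.8333)·(-1.6667) + (-1.1667)·(2.3333) + (3.8333)·(2.3333) + (-1.1667)·(-1.6667)) / 5 = 3.3333/5 = 0.6667
  S[B,B] = ((3.8333)·(3.8333) + (-2.1667)·(-2.1667) + (-2.1667)·(-2.1667) + (-2.1667)·(-2.1667) + (2.8333)·(2.8333) + (-0.1667)·(-0.1667)) / 5 = 36.8333/5 = 7.3667
  S[B,C] = ((3.8333)·(-2.6667) + (-2.1667)·(1.3333) + (-2.1667)·(-1.6667) + (-2.1667)·(2.3333) + (2.8333)·(2.3333) + (-0.1667)·(-1.6667)) / 5 = -7.6667/5 = -1.5333
  S[C,C] = ((-2.6667)·(-2.6667) + (1.3333)·(1.3333) + (-1.6667)·(-1.6667) + (2.3333)·(2.3333) + (2.3333)·(2.3333) + (-1.6667)·(-1.6667)) / 5 = 25.3333/5 = 5.0667

S is symmetric (S[j,i] = S[i,j]). Assembling:

S = [[9.3667, 0.7667, 0.6667],
 [0.7667, 7.3667, -1.5333],
 [0.6667, -1.5333, 5.0667]]


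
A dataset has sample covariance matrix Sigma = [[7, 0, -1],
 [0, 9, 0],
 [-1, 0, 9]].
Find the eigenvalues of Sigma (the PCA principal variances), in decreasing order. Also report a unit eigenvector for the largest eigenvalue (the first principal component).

Step 1 — characteristic polynomial p(λ) = det(λI - Sigma) = λ³ - tr·λ² + c_1·λ - det, where tr = trace, c_1 = sum of the principal 2×2 minors, det = det(Sigma):
  tr = 7 + 9 + 9 = 25,
  c_1 = (7·9 - (0)²) + (7·9 - (-1)²) + (9·9 - (0)²) = 63 + 62 + 81 = 206,
  det = 7·(9·9 - (0)²) - (0)·((0)·9 - (0)·(-1)) + (-1)·((0)·(0) - 9·(-1)) = 7·(81) - (0)·(0) + (-1)·(9) = 558.
  So p(λ) = λ³ - 25λ² + 206λ - 558.
Step 2 — look for an integer root (rational root theorem: any rational root is an integer divisor of 558). Testing λ = 9:
  p(9) = 729 - 2025 + 1854 - 558 = 0  ✓
  Dividing out (λ - 9): p(λ) = (λ - 9)(λ² - 16λ + 62).
Step 3 — remaining eigenvalues from the quadratic λ² - 16λ + 62 = 0:
  Δ = 16² - 4·62 = 256 - 248 = 8,  λ = (16 ± √8)/2 = (16 ± 2.8284)/2 ≈ 9.4142 or 6.5858.
  Sorted: λ_1 = 9.4142,  λ_2 = 9,  λ_3 = 6.5858  (check: sum = 25 = tr ✓).

Step 4 — unit eigenvector for λ_1 ≈ 9.4142: v spans the null space of (Sigma - λ_1 I), whose rows are
  r_1 = (-2.4142, 0, -1),  r_2 = (0, -0.4142, 0),  r_3 = (-1, 0, -0.4142).
  v is orthogonal to every row, so take v ∝ r_1 × r_2 = ((0)·(0) - (-1)·(-0.4142), (-1)·(0) - (-2.4142)·(0), (-2.4142)·(-0.4142) - (0)·(0)) ≈ (-0.4142, 0, 1).
  Rescale (multiply by -1 so the first nonzero entry is positive): u = (0.4142, 0, -1).
  ||u|| = √((0.4142)² + (0)² + (-1)²) = √(1.1716) ≈ 1.0824,  v_1 = u/||u|| ≈ (0.3827, 0, -0.9239) (||v_1|| = 1).

λ_1 = 9.4142,  λ_2 = 9,  λ_3 = 6.5858;  v_1 ≈ (0.3827, 0, -0.9239)


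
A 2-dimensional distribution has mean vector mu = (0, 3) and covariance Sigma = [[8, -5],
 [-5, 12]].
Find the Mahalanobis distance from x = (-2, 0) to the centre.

Step 1 — centre the observation: (x - mu) = (-2, -3).

Step 2 — invert Sigma. det(Sigma) = 8·12 - (-5)² = 71.
  Sigma^{-1} = (1/det) · [[d, -b], [-b, a]] = [[0.169, 0.0704],
 [0.0704, 0.1127]].

Step 3 — form the quadratic (x - mu)^T · Sigma^{-1} · (x - mu):
  Sigma^{-1} · (x - mu) = (-0.5493, -0.4789).
  (x - mu)^T · [Sigma^{-1} · (x - mu)] = (-2)·(-0.5493) + (-3)·(-0.4789) = 2.5352.

Step 4 — take square root: d = √(2.5352) ≈ 1.5922.

d(x, mu) = √(2.5352) ≈ 1.5922


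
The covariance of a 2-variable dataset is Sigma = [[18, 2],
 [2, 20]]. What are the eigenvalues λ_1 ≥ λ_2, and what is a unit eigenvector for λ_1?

Step 1 — characteristic polynomial of 2×2 Sigma:
  det(Sigma - λI) = λ² - trace · λ + det = 0.
  trace = 18 + 20 = 38, det = 18·20 - (2)² = 356.
Step 2 — discriminant:
  Δ = trace² - 4·det = 1444 - 1424 = 20.
Step 3 — eigenvalues:
  λ = (trace ± √Δ)/2 = (38 ± 4.4721)/2,
  λ_1 = 21.2361,  λ_2 = 16.7639.

Step 4 — unit eigenvector for λ_1: solve (Sigma - λ_1 I)v = 0. First row:
  (18 - 21.2361)·v_x + (2)·v_y = 0, i.e. (-3.2361)·v_x + (2)·v_y = 0,
  so v ∝ (b, λ_1 - a) = (2, 3.2361) = u.
  ||u|| = √((2)² + (3.2361)²) = √(14.4721) ≈ 3.8042,
  v_1 = u/||u|| ≈ (0.5257, 0.8507) (||v_1|| = 1).

λ_1 = 21.2361,  λ_2 = 16.7639;  v_1 ≈ (0.5257, 0.8507)


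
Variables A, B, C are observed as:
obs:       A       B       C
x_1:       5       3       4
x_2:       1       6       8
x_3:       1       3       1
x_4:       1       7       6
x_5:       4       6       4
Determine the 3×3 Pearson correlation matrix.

Step 1 — column means:
  mean(A) = (5 + 1 + 1 + 1 + 4) / 5 = 12/5 = 2.4
  mean(B) = (3 + 6 + 3 + 7 + 6) / 5 = 25/5 = 5
  mean(C) = (4 + 8 + 1 + 6 + 4) / 5 = 23/5 = 4.6

Step 2 — sample variances and covariances s[i,j] = (1/(n-1)) · Σ_k (x_{k,i} - mean_i) · (x_{k,j} - mean_j), with n-1 = 4:
  s[A,A] = ((2.6)·(2.6) + (-1.4)·(-1.4) + (-1.4)·(-1.4) + (-1.4)·(-1.4) + (1.6)·(1.6)) / 4 = 15.2/4 = 3.8
  s[A,B] = ((2.6)·(-2) + (-1.4)·(1) + (-1.4)·(-2) + (-1.4)·(2) + (1.6)·(1)) / 4 = -5/4 = -1.25
  s[A,C] = ((2.6)·(-0.6) + (-1.4)·(3.4) + (-1.4)·(-3.6) + (-1.4)·(1.4) + (1.6)·(-0.6)) / 4 = -4.2/4 = -1.05
  s[B,B] = ((-2)·(-2) + (1)·(1) + (-2)·(-2) + (2)·(2) + (1)·(1)) / 4 = 14/4 = 3.5
  s[B,C] = ((-2)·(-0.6) + (1)·(3.4) + (-2)·(-3.6) + (2)·(1.4) + (1)·(-0.6)) / 4 = 14/4 = 3.5
  s[C,C] = ((-0.6)·(-0.6) + (3.4)·(3.4) + (-3.6)·(-3.6) + (1.4)·(1.4) + (-0.6)·(-0.6)) / 4 = 27.2/4 = 6.8
  Sample standard deviations s_i = √(s[i,i]):
  s(A) = √(3.8) = 1.9494
  s(B) = √(3.5) = 1.8708
  s(C) = √(6.8) = 2.6077

Step 3 — r_{ij} = s_{ij} / (s_i · s_j):
  r[A,A] = 1 (diagonal).
  r[A,B] = -1.25 / (1.9494 · 1.8708) = -1.25 / 3.6469 = -0.3428
  r[A,C] = -1.05 / (1.9494 · 2.6077) = -1.05 / 5.0833 = -0.2066
  r[B,B] = 1 (diagonal).
  r[B,C] = 3.5 / (1.8708 · 2.6077) = 3.5 / 4.8785 = 0.7174
  r[C,C] = 1 (diagonal).

R is symmetric with unit diagonal. Assembling:

R = [[1, -0.3428, -0.2066],
 [-0.3428, 1, 0.7174],
 [-0.2066, 0.7174, 1]]


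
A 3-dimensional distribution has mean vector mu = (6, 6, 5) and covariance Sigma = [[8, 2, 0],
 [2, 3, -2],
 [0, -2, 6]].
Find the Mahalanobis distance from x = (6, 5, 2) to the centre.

Step 1 — centre the observation: (x - mu) = (0, -1, -3).

Step 2 — invert Sigma (cofactor / det for 3×3, or solve directly):
  Sigma^{-1} = [[0.1591, -0.1364, -0.0455],
 [-0.1364, 0.5455, 0.1818],
 [-0.0455, 0.1818, 0.2273]].

Step 3 — form the quadratic (x - mu)^T · Sigma^{-1} · (x - mu):
  Sigma^{-1} · (x - mu) = (0.2727, -1.0909, -0.8636).
  (x - mu)^T · [Sigma^{-1} · (x - mu)] = (0)·(0.2727) + (-1)·(-1.0909) + (-3)·(-0.8636) = 3.6818.

Step 4 — take square root: d = √(3.6818) ≈ 1.9188.

d(x, mu) = √(3.6818) ≈ 1.9188


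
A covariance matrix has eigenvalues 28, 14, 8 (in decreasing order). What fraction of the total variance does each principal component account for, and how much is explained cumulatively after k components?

Step 1 — total variance = trace(Sigma) = Σ λ_i = 28 + 14 + 8 = 50.

Step 2 — fraction explained by component i = λ_i / Σ λ:
  PC1: 28/50 = 0.56
  PC2: 14/50 = 0.28
  PC3: 8/50 = 0.16

Step 3 — cumulative fraction after k components = (λ_1 + ... + λ_k) / Σ λ:
  k = 1: 28/50 = 0.56
  k = 2: (28 + 14)/50 = 42/50 = 0.84
  k = 3: (28 + 14 + 8)/50 = 50/50 = 1

Summary (fraction, with percent):

explained: PC1 0.56 (56%), PC2 0.28 (28%), PC3 0.16 (16%);  cumulative: 0.56, 0.84, 1


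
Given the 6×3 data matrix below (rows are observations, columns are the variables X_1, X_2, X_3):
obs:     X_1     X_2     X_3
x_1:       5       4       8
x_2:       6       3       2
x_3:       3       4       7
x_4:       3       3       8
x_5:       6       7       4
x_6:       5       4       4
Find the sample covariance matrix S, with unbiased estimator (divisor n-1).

Step 1 — column means:
  mean(X_1) = (5 + 6 + 3 + 3 + 6 + 5) / 6 = 28/6 = 4.6667
  mean(X_2) = (4 + 3 + 4 + 3 + 7 + 4) / 6 = 25/6 = 4.1667
  mean(X_3) = (8 + 2 + 7 + 8 + 4 + 4) / 6 = 33/6 = 5.5

Step 2 — sample covariance S[i,j] = (1/(n-1)) · Σ_k (x_{k,i} - mean_i) · (x_{k,j} - mean_j), with n-1 = 5.
  S[X_1,X_1] = ((0.3333)·(0.3333) + (1.3333)·(1.3333) + (-1.6667)·(-1.6667) + (-1.6667)·(-1.6667) + (1.3333)·(1.3333) + (0.3333)·(0.3333)) / 5 = 9.3333/5 = 1.8667
  S[X_1,X_2] = ((0.3333)·(-0.1667) + (1.3333)·(-1.1667) + (-1.6667)·(-0.1667) + (-1.6667)·(-1.1667) + (1.3333)·(2.8333) + (0.3333)·(-0.1667)) / 5 = 4.3333/5 = 0.8667
  S[X_1,X_3] = ((0.3333)·(2.5) + (1.3333)·(-3.5) + (-1.6667)·(1.5) + (-1.6667)·(2.5) + (1.3333)·(-1.5) + (0.3333)·(-1.5)) / 5 = -13/5 = -2.6
  S[X_2,X_2] = ((-0.1667)·(-0.1667) + (-1.1667)·(-1.1667) + (-0.1667)·(-0.1667) + (-1.1667)·(-1.1667) + (2.8333)·(2.8333) + (-0.1667)·(-0.1667)) / 5 = 10.8333/5 = 2.1667
  S[X_2,X_3] = ((-0.1667)·(2.5) + (-1.1667)·(-3.5) + (-0.1667)·(1.5) + (-1.1667)·(2.5) + (2.8333)·(-1.5) + (-0.1667)·(-1.5)) / 5 = -3.5/5 = -0.7
  S[X_3,X_3] = ((2.5)·(2.5) + (-3.5)·(-3.5) + (1.5)·(1.5) + (2.5)·(2.5) + (-1.5)·(-1.5) + (-1.5)·(-1.5)) / 5 = 31.5/5 = 6.3

S is symmetric (S[j,i] = S[i,j]). Assembling:

S = [[1.8667, 0.8667, -2.6],
 [0.8667, 2.1667, -0.7],
 [-2.6, -0.7, 6.3]]


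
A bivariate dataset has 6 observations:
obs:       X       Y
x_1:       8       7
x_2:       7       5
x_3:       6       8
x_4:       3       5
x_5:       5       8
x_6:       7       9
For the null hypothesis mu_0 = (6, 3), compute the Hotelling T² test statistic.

Step 1 — sample mean vector:
  mean(X) = (8 + 7 + 6 + 3 + 5 + 7) / 6 = 36/6 = 6
  mean(Y) = (7 + 5 + 8 + 5 + 8 + 9) / 6 = 42/6 = 7
  x̄ = (6, 7),  deviation x̄ - mu_0 = (6, 7) - (6, 3) = (0, 4).

Step 2 — sample covariance matrix, S[i,j] = (1/(n-1)) · Σ_k (x_{k,i} - mean_i) · (x_{k,j} - mean_j), divisor n-1 = 5:
  S[X,X] = ((2)·(2) + (1)·(1) + (0)·(0) + (-3)·(-3) + (-1)·(-1) + (1)·(1)) / 5 = 16/5 = 3.2
  S[X,Y] = ((2)·(0) + (1)·(-2) + (0)·(1) + (-3)·(-2) + (-1)·(1) + (1)·(2)) / 5 = 5/5 = 1
  S[Y,Y] = ((0)·(0) + (-2)·(-2) + (1)·(1) + (-2)·(-2) + (1)·(1) + (2)·(2)) / 5 = 14/5 = 2.8
  S = [[3.2, 1],
 [1, 2.8]].

Step 3 — invert S. det(S) = 3.2·2.8 - (1)² = 7.96.
  S^{-1} = (1/det) · [[d, -b], [-b, a]] = [[0.3518, -0.1256],
 [-0.1256, 0.402]].

Step 4 — quadratic form (x̄ - mu_0)^T · S^{-1} · (x̄ - mu_0):
  S^{-1} · (x̄ - mu_0) = (-0.5025, 1.608),
  (x̄ - mu_0)^T · [...] = (0)·(-0.5025) + (4)·(1.608) = 6.4322.

Step 5 — scale by n: T² = 6 · 6.4322 = 38.593.

T² ≈ 38.593
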